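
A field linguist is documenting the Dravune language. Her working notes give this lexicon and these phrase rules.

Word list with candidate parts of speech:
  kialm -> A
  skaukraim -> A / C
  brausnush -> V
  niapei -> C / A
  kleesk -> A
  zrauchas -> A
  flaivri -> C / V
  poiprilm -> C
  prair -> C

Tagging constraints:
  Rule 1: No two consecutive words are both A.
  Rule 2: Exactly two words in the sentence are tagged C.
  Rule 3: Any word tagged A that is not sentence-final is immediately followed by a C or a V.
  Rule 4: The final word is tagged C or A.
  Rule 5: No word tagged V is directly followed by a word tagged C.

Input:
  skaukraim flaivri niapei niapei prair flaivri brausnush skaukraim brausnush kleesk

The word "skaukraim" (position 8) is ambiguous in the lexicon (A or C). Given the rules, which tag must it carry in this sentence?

A

Candidates per position — 1:skaukraim {A,C}; 2:flaivri {C,V}; 3:niapei {C,A}; 4:niapei {C,A}; 5:prair {C}; 6:flaivri {C,V}; 7:brausnush {V}; 8:skaukraim {A,C}; 9:brausnush {V}; 10:kleesk {A}.
If word 8 were C, no tagging could satisfy rule 5; so word 8 is A.
The remaining ambiguous positions (1, 2, 3, 4, 6) are resolved jointly — only one combination satisfies every rule.
The unique satisfying tagging is: A V A C C V V A V A.
Check: rule 1 satisfied; rule 2 satisfied; rule 3 satisfied; rule 4 satisfied; rule 5 satisfied.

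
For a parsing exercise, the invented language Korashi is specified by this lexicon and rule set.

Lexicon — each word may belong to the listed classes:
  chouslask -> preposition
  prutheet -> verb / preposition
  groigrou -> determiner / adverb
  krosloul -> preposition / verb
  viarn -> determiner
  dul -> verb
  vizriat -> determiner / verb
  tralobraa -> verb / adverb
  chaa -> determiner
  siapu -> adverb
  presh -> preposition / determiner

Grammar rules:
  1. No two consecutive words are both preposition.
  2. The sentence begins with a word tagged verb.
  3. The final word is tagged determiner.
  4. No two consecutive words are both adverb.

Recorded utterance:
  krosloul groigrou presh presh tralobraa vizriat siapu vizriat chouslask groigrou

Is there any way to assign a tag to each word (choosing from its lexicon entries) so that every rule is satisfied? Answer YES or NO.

YES

Candidates per position — 1:krosloul {preposition,verb}; 2:groigrou {determiner,adverb}; 3:presh {preposition,determiner}; 4:presh {preposition,determiner}; 5:tralobraa {verb,adverb}; 6:vizriat {determiner,verb}; 7:siapu {adverb}; 8:vizriat {determiner,verb}; 9:chouslask {preposition}; 10:groigrou {determiner,adverb}.
One satisfying assignment: verb adverb determiner determiner verb determiner adverb verb preposition determiner.
Verifying each rule — rule 1 satisfied; rule 2 satisfied; rule 3 satisfied; rule 4 satisfied.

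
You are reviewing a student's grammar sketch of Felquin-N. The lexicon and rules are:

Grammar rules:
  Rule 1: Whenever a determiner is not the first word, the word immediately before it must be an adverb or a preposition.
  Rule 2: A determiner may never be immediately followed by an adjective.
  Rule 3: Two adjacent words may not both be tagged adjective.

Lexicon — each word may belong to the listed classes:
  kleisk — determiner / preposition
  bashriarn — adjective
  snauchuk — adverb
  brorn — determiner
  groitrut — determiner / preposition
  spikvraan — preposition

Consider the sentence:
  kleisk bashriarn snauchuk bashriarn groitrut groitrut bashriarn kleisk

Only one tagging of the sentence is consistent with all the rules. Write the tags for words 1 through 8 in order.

Candidates per position — 1:kleisk {determiner,preposition}; 2:bashriarn {adjective}; 3:snauchuk {adverb}; 4:bashriarn {adjective}; 5:groitrut {determiner,preposition}; 6:groitrut {determiner,preposition}; 7:bashriarn {adjective}; 8:kleisk {determiner,preposition}.
Position 1: determiner is ruled out by rule 2; that leaves preposition.
Position 5: determiner is ruled out by rule 1; that leaves preposition.
Position 6: determiner is ruled out by rule 2; that leaves preposition.
Position 8: determiner is ruled out by rule 1; that leaves preposition.
So the tagging must be: preposition adjective adverb adjective preposition preposition adjective preposition.
Rule-by-rule: rule 1 satisfied; rule 2 satisfied; rule 3 satisfied.

preposition adjective adverb adjective preposition preposition adjective preposition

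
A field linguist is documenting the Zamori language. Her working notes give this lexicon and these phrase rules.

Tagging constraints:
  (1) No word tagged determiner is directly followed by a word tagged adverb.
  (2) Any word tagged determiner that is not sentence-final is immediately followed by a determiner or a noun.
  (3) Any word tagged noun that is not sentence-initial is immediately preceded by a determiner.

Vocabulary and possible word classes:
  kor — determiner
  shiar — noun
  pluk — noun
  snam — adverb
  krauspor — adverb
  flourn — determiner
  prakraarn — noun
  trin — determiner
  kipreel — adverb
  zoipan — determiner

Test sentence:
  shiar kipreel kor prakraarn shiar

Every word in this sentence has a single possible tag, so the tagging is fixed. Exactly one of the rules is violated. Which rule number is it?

Fixed tagging: noun adverb determiner noun noun.
Checking each rule: R1 pass, R2 pass, R3 fail.
Only rule 3 fails.

3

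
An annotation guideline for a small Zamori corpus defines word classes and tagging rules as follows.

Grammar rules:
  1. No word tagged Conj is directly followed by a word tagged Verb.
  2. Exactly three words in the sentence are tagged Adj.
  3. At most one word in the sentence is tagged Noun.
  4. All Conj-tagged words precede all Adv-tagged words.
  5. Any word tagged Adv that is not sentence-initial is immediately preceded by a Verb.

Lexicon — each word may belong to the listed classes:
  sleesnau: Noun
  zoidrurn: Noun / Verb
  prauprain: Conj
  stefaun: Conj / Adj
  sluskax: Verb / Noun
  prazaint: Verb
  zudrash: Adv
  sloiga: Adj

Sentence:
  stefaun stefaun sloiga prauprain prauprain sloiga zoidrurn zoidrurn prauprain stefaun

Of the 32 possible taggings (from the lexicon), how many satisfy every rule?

Candidates per position — 1:stefaun {Conj,Adj}; 2:stefaun {Conj,Adj}; 3:sloiga {Adj}; 4:prauprain {Conj}; 5:prauprain {Conj}; 6:sloiga {Adj}; 7:zoidrurn {Noun,Verb}; 8:zoidrurn {Noun,Verb}; 9:prauprain {Conj}; 10:stefaun {Conj,Adj}.
There are 32 candidate sequences in total.
Checking each against the rules leaves 9 sequences.
Count = 9.

9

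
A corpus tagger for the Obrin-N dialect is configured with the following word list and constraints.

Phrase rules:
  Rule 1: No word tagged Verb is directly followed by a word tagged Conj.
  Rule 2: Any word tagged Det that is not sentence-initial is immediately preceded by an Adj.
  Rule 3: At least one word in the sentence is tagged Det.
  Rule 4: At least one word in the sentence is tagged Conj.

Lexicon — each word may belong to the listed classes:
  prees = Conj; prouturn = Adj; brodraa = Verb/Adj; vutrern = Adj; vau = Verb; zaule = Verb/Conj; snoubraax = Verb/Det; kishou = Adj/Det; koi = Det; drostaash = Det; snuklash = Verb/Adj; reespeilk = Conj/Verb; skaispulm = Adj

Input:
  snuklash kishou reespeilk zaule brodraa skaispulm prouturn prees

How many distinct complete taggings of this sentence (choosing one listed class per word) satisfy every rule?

6

Candidates per position — 1:snuklash {Verb,Adj}; 2:kishou {Adj,Det}; 3:reespeilk {Conj,Verb}; 4:zaule {Verb,Conj}; 5:brodraa {Verb,Adj}; 6:skaispulm {Adj}; 7:prouturn {Adj}; 8:prees {Conj}.
There are 32 candidate sequences in total.
Checking each against the rules leaves 6 sequences.
Count = 6.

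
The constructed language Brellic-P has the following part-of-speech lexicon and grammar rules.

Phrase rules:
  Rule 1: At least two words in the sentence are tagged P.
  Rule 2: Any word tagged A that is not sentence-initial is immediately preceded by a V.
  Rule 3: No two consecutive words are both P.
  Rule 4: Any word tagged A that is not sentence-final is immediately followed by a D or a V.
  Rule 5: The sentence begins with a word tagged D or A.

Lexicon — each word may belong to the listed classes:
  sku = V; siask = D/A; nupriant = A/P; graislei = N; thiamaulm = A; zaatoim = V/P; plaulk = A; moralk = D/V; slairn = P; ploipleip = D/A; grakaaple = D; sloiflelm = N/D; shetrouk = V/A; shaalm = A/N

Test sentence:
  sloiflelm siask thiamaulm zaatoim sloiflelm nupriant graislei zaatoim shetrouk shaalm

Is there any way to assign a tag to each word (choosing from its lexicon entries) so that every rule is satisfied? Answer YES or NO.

NO

Candidates per position — 1:sloiflelm {N,D}; 2:siask {D,A}; 3:thiamaulm {A}; 4:zaatoim {V,P}; 5:sloiflelm {N,D}; 6:nupriant {A,P}; 7:graislei {N}; 8:zaatoim {V,P}; 9:shetrouk {V,A}; 10:shaalm {A,N}.
Rule 2 cannot be satisfied by any choice of tags from the lexicon.
So there is no consistent tagging.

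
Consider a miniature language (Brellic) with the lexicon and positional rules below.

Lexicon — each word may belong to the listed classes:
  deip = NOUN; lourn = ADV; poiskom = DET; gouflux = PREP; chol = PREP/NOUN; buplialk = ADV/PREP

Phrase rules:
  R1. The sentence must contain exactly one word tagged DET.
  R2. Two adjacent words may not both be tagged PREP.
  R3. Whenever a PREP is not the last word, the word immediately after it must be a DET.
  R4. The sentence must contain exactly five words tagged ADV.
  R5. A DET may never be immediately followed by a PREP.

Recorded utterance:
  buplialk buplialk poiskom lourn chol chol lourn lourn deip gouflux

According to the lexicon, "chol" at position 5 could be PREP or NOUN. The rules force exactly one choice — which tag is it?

Candidates per position — 1:buplialk {ADV,PREP}; 2:buplialk {ADV,PREP}; 3:poiskom {DET}; 4:lourn {ADV}; 5:chol {PREP,NOUN}; 6:chol {PREP,NOUN}; 7:lourn {ADV}; 8:lourn {ADV}; 9:deip {NOUN}; 10:gouflux {PREP}.
At position 1, choosing PREP makes rule 3 impossible to satisfy; hence ADV.
At position 2, choosing PREP makes rule 4 impossible to satisfy; hence ADV.
At position 5, choosing PREP makes rule 3 impossible to satisfy; hence NOUN.
At position 6, choosing PREP makes rule 3 impossible to satisfy; hence NOUN.
The only consistent sequence is: ADV ADV DET ADV NOUN NOUN ADV ADV NOUN PREP.
Rule-by-rule: rule 1 ✓; rule 2 ✓; rule 3 ✓; rule 4 ✓; rule 5 ✓.

NOUN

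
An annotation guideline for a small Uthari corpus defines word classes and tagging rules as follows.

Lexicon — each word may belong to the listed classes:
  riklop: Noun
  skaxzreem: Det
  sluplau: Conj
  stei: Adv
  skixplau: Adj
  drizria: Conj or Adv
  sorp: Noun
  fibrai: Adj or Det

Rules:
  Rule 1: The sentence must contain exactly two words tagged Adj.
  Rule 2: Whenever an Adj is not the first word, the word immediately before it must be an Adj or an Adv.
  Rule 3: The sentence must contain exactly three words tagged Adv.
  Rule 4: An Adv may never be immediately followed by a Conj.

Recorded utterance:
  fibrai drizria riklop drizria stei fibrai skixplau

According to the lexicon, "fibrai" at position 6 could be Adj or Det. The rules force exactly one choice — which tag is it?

Adj

Candidates per position — 1:fibrai {Adj,Det}; 2:drizria {Conj,Adv}; 3:riklop {Noun}; 4:drizria {Conj,Adv}; 5:stei {Adv}; 6:fibrai {Adj,Det}; 7:skixplau {Adj}.
Position 2: tagging it Conj would leave rule 3 unsatisfiable, so it must be Adv.
Position 4: tagging it Conj would leave rule 3 unsatisfiable, so it must be Adv.
Position 6: tagging it Det would leave rule 2 unsatisfiable, so it must be Adj.
Position 1: tagging it Adj would leave rule 1 unsatisfiable, so it must be Det.
The unique satisfying tagging is: Det Adv Noun Adv Adv Adj Adj.
Verifying each rule — rule 1 ✓; rule 2 ✓; rule 3 ✓; rule 4 ✓.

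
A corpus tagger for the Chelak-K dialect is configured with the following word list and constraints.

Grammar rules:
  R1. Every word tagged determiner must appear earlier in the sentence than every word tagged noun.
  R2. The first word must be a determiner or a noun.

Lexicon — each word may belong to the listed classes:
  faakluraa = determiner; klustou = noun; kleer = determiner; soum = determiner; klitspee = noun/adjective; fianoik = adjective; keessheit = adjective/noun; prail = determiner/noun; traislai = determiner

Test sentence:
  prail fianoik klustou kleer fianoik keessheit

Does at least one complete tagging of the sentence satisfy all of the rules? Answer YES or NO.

NO

Candidates per position — 1:prail {determiner,noun}; 2:fianoik {adjective}; 3:klustou {noun}; 4:kleer {determiner}; 5:fianoik {adjective}; 6:keessheit {adjective,noun}.
Rule 1 cannot be satisfied by any choice of tags from the lexicon.
So there is no consistent tagging.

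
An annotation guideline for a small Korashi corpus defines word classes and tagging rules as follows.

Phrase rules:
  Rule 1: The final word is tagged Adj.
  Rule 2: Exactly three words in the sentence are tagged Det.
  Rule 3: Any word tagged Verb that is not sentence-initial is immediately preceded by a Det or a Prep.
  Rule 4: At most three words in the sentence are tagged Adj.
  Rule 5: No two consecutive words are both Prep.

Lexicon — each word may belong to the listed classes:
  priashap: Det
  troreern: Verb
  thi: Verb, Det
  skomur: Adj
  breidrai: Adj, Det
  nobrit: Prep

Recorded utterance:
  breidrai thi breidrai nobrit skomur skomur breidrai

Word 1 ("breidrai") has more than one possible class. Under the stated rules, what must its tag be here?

Candidates per position — 1:breidrai {Adj,Det}; 2:thi {Verb,Det}; 3:breidrai {Adj,Det}; 4:nobrit {Prep}; 5:skomur {Adj}; 6:skomur {Adj}; 7:breidrai {Adj,Det}.
If word 7 were Det, no tagging could satisfy rule 1; so word 7 is Adj.
If word 1 were Adj, no tagging could satisfy rule 2; so word 1 is Det.
If word 2 were Verb, no tagging could satisfy rule 2; so word 2 is Det.
If word 3 were Adj, no tagging could satisfy rule 2; so word 3 is Det.
That leaves exactly one tagging: Det Det Det Prep Adj Adj Adj.
Verifying each rule — rule 1 ok; rule 2 ok; rule 3 ok; rule 4 ok; rule 5 ok.

Det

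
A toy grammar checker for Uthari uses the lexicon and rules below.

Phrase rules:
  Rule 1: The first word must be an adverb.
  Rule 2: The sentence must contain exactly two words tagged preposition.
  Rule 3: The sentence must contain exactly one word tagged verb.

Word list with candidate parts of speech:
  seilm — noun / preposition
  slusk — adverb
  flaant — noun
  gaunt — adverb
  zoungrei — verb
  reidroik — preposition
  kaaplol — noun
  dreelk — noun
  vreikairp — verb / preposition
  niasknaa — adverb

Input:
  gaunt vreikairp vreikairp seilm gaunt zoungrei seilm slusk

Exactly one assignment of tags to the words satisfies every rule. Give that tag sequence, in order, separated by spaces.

adverb preposition preposition noun adverb verb noun adverb

Candidates per position — 1:gaunt {adverb}; 2:vreikairp {verb,preposition}; 3:vreikairp {verb,preposition}; 4:seilm {noun,preposition}; 5:gaunt {adverb}; 6:zoungrei {verb}; 7:seilm {noun,preposition}; 8:slusk {adverb}.
Position 2: verb is ruled out by rule 3; that leaves preposition.
Position 3: verb is ruled out by rule 3; that leaves preposition.
Position 4: preposition is ruled out by rule 2; that leaves noun.
Position 7: preposition is ruled out by rule 2; that leaves noun.
So the tagging must be: adverb preposition preposition noun adverb verb noun adverb.
Checking: rule 1 holds; rule 2 holds; rule 3 holds.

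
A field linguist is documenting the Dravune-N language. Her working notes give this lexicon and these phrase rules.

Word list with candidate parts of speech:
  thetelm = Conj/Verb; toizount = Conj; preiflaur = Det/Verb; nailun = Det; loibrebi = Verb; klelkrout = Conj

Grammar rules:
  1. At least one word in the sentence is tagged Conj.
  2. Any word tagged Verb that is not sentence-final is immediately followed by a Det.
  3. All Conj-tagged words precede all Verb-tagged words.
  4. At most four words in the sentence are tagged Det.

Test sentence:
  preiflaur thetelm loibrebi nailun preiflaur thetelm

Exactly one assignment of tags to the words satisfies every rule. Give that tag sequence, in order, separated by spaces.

Det Conj Verb Det Det Verb

Candidates per position — 1:preiflaur {Det,Verb}; 2:thetelm {Conj,Verb}; 3:loibrebi {Verb}; 4:nailun {Det}; 5:preiflaur {Det,Verb}; 6:thetelm {Conj,Verb}.
Position 1: Verb is ruled out by rule 2; that leaves Det.
Position 2: Verb is ruled out by rule 2; that leaves Conj.
Position 5: Verb is ruled out by rule 2; that leaves Det.
Position 6: Conj is ruled out by rule 3; that leaves Verb.
That leaves exactly one tagging: Det Conj Verb Det Det Verb.
Verifying each rule — rule 1 holds; rule 2 holds; rule 3 holds; rule 4 holds.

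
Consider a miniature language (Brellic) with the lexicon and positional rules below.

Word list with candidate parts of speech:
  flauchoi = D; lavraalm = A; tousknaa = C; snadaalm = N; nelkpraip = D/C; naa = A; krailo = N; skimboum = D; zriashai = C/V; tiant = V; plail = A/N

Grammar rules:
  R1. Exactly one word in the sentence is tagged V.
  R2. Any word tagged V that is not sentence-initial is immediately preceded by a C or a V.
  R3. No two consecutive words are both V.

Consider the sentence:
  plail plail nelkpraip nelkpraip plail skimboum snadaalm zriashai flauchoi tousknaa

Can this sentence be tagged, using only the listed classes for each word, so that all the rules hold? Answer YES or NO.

Candidates per position — 1:plail {A,N}; 2:plail {A,N}; 3:nelkpraip {D,C}; 4:nelkpraip {D,C}; 5:plail {A,N}; 6:skimboum {D}; 7:snadaalm {N}; 8:zriashai {C,V}; 9:flauchoi {D}; 10:tousknaa {C}.
Every candidate sequence violates at least one rule; no consistent tagging exists.

NO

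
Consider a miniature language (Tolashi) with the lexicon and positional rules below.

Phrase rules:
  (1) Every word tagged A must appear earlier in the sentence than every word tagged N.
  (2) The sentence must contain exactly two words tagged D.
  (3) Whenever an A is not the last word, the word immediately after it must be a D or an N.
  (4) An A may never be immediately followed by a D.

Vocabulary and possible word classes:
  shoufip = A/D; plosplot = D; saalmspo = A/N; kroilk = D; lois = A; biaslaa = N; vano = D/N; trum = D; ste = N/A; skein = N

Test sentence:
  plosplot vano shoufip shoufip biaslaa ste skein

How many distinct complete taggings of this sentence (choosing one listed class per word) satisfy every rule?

Candidates per position — 1:plosplot {D}; 2:vano {D,N}; 3:shoufip {A,D}; 4:shoufip {A,D}; 5:biaslaa {N}; 6:ste {N,A}; 7:skein {N}.
There are 16 candidate sequences in total.
Every candidate sequence violates at least one rule; no consistent tagging exists.
Count = 0.

0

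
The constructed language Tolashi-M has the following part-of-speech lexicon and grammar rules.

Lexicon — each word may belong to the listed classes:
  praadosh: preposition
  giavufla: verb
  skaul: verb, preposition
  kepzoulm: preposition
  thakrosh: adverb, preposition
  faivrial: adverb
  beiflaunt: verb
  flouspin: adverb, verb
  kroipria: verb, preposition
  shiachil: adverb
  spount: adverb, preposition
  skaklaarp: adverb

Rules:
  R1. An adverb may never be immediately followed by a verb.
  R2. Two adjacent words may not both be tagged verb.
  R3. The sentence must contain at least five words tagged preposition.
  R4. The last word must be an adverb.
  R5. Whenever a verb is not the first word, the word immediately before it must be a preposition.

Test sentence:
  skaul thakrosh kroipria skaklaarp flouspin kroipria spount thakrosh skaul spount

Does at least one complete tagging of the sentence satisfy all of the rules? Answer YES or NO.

YES

Candidates per position — 1:skaul {verb,preposition}; 2:thakrosh {adverb,preposition}; 3:kroipria {verb,preposition}; 4:skaklaarp {adverb}; 5:flouspin {adverb,verb}; 6:kroipria {verb,preposition}; 7:spount {adverb,preposition}; 8:thakrosh {adverb,preposition}; 9:skaul {verb,preposition}; 10:spount {adverb,preposition}.
One satisfying assignment: preposition preposition preposition adverb adverb preposition adverb preposition preposition adverb.
Rule-by-rule: rule 1 holds; rule 2 holds; rule 3 holds; rule 4 holds; rule 5 holds.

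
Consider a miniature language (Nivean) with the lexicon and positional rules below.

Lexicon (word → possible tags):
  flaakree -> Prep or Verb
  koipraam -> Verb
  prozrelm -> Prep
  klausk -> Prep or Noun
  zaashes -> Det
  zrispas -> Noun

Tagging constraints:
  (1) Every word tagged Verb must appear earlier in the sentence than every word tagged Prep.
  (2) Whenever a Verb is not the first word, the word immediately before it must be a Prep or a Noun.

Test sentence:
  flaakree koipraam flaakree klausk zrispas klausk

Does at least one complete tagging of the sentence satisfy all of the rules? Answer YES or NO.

NO

Candidates per position — 1:flaakree {Prep,Verb}; 2:koipraam {Verb}; 3:flaakree {Prep,Verb}; 4:klausk {Prep,Noun}; 5:zrispas {Noun}; 6:klausk {Prep,Noun}.
Every candidate sequence violates at least one rule; no consistent tagging exists.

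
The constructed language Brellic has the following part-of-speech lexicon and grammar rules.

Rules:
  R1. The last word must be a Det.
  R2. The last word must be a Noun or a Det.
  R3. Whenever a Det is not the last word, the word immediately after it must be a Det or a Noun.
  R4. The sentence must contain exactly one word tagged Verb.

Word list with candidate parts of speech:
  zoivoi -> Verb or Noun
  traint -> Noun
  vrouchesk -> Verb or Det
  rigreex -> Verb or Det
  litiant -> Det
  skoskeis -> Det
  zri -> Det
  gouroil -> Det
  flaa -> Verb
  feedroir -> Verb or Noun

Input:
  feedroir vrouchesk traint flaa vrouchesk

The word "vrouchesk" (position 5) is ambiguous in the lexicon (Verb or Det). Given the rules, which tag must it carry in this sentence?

Det

Candidates per position — 1:feedroir {Verb,Noun}; 2:vrouchesk {Verb,Det}; 3:traint {Noun}; 4:flaa {Verb}; 5:vrouchesk {Verb,Det}.
Position 1: tagging it Verb would leave rule 4 unsatisfiable, so it must be Noun.
Position 2: tagging it Verb would leave rule 4 unsatisfiable, so it must be Det.
Position 5: tagging it Verb would leave rule 1 unsatisfiable, so it must be Det.
The unique satisfying tagging is: Noun Det Noun Verb Det.
Check: rule 1 satisfied; rule 2 satisfied; rule 3 satisfied; rule 4 satisfied.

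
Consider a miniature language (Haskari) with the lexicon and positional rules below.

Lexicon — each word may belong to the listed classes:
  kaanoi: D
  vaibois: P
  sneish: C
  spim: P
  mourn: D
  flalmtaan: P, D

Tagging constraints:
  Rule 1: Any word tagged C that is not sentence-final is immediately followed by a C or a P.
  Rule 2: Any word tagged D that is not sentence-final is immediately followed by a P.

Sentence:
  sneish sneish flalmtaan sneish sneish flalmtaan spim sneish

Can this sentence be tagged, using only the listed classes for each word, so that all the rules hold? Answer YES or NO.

Candidates per position — 1:sneish {C}; 2:sneish {C}; 3:flalmtaan {P,D}; 4:sneish {C}; 5:sneish {C}; 6:flalmtaan {P,D}; 7:spim {P}; 8:sneish {C}.
One satisfying assignment: C C P C C P P C.
Rule-by-rule: rule 1 ✓; rule 2 ✓.

YES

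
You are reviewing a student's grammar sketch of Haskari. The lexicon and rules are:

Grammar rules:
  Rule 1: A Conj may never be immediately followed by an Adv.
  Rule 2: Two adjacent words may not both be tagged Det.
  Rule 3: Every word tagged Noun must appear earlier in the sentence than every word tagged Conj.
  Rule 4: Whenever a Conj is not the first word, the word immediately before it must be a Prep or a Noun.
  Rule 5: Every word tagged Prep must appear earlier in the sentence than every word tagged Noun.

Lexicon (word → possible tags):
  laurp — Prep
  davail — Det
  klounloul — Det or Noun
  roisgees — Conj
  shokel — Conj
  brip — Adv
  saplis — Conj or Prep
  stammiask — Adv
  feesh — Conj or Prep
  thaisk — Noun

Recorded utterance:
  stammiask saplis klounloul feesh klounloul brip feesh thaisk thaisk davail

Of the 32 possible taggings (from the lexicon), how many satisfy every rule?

1

Candidates per position — 1:stammiask {Adv}; 2:saplis {Conj,Prep}; 3:klounloul {Det,Noun}; 4:feesh {Conj,Prep}; 5:klounloul {Det,Noun}; 6:brip {Adv}; 7:feesh {Conj,Prep}; 8:thaisk {Noun}; 9:thaisk {Noun}; 10:davail {Det}.
There are 32 candidate sequences in total.
The sequences that satisfy every rule: Adv Prep Det Prep Det Adv Prep Noun Noun Det.
Count = 1.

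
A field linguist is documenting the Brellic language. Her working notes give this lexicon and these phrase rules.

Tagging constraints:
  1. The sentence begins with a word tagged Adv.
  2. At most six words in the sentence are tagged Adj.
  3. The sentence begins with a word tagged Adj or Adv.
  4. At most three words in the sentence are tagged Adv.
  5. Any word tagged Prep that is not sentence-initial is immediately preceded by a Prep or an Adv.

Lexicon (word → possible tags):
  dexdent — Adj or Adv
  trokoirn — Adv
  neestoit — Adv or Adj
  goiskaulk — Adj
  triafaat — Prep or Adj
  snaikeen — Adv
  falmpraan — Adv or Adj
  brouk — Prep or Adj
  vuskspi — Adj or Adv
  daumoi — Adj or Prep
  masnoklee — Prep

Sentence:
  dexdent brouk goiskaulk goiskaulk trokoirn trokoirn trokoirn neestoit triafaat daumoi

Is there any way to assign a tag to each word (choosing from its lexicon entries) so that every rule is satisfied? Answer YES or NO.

Candidates per position — 1:dexdent {Adj,Adv}; 2:brouk {Prep,Adj}; 3:goiskaulk {Adj}; 4:goiskaulk {Adj}; 5:trokoirn {Adv}; 6:trokoirn {Adv}; 7:trokoirn {Adv}; 8:neestoit {Adv,Adj}; 9:triafaat {Prep,Adj}; 10:daumoi {Adj,Prep}.
Every candidate sequence violates at least one rule; no consistent tagging exists.

NO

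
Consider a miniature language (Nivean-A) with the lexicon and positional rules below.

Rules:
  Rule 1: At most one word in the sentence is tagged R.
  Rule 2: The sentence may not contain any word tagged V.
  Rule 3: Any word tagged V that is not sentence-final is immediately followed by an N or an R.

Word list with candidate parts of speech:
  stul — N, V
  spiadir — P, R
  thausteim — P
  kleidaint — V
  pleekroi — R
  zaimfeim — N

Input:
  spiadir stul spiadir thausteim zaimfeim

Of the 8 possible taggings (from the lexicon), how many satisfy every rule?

Candidates per position — 1:spiadir {P,R}; 2:stul {N,V}; 3:spiadir {P,R}; 4:thausteim {P}; 5:zaimfeim {N}.
There are 8 candidate sequences in total.
The sequences that satisfy every rule: P N P P N; P N R P N; R N P P N.
Count = 3.

3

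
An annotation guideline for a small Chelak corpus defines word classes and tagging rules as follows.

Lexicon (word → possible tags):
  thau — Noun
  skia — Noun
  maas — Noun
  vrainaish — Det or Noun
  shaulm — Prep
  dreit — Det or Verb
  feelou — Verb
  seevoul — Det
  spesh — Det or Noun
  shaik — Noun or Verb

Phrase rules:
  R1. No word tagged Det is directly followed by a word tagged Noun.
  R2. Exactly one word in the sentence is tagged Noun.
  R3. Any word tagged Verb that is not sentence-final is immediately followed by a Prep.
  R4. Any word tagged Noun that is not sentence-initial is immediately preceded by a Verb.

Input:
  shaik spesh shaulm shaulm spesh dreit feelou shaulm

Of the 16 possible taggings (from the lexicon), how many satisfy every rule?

1

Candidates per position — 1:shaik {Noun,Verb}; 2:spesh {Det,Noun}; 3:shaulm {Prep}; 4:shaulm {Prep}; 5:spesh {Det,Noun}; 6:dreit {Det,Verb}; 7:feelou {Verb}; 8:shaulm {Prep}.
There are 16 candidate sequences in total.
The sequences that satisfy every rule: Noun Det Prep Prep Det Det Verb Prep.
Count = 1.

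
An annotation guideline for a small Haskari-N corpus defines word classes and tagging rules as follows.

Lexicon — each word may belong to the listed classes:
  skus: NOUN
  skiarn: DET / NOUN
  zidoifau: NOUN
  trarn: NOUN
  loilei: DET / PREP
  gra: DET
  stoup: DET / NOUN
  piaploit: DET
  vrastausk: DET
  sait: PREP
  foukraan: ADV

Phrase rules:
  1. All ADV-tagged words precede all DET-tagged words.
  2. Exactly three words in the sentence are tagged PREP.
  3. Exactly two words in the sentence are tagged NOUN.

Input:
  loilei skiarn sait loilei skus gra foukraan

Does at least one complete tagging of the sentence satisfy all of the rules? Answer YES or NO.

Candidates per position — 1:loilei {DET,PREP}; 2:skiarn {DET,NOUN}; 3:sait {PREP}; 4:loilei {DET,PREP}; 5:skus {NOUN}; 6:gra {DET}; 7:foukraan {ADV}.
Rule 1 cannot be satisfied by any choice of tags from the lexicon.
So there is no consistent tagging.

NO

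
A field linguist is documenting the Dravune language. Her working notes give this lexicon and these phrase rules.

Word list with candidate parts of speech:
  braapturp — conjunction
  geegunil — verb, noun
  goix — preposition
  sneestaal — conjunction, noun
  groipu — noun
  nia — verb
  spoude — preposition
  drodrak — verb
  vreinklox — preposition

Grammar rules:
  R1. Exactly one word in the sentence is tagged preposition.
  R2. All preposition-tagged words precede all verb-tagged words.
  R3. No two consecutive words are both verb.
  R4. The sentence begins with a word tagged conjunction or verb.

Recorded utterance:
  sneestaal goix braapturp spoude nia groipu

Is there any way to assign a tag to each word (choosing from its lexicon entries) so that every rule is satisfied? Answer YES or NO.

NO

Candidates per position — 1:sneestaal {conjunction,noun}; 2:goix {preposition}; 3:braapturp {conjunction}; 4:spoude {preposition}; 5:nia {verb}; 6:groipu {noun}.
Rule 1 cannot be satisfied by any choice of tags from the lexicon.
So there is no consistent tagging.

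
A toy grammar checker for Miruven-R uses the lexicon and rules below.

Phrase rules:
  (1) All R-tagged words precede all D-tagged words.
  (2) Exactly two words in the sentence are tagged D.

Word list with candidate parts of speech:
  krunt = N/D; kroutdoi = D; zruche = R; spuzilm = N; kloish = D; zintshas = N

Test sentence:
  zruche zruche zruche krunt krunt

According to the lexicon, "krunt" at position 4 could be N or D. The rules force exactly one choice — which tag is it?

D

Candidates per position — 1:zruche {R}; 2:zruche {R}; 3:zruche {R}; 4:krunt {N,D}; 5:krunt {N,D}.
If word 4 were N, no tagging could satisfy rule 2; so word 4 is D.
If word 5 were N, no tagging could satisfy rule 2; so word 5 is D.
The only consistent sequence is: R R R D D.
Rule-by-rule: rule 1 ✓; rule 2 ✓.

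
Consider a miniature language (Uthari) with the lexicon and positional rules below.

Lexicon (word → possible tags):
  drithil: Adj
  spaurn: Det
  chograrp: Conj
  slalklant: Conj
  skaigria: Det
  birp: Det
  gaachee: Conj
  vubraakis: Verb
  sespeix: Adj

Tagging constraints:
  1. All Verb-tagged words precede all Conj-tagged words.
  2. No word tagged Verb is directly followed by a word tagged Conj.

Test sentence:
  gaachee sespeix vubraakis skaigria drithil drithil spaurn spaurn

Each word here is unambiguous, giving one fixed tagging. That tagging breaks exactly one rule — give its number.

Fixed tagging: Conj Adj Verb Det Adj Adj Det Det.
Rule check: R1 violated, R2 holds.
Only rule 1 fails.

1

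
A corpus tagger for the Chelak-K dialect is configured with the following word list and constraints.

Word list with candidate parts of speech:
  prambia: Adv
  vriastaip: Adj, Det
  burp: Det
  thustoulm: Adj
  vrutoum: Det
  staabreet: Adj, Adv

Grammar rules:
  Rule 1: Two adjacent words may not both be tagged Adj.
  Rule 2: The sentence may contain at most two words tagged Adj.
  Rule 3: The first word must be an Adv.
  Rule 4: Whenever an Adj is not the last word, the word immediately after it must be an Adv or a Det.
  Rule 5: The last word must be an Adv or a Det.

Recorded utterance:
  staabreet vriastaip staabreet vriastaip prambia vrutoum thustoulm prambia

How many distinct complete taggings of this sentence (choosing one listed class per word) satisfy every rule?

4

Candidates per position — 1:staabreet {Adj,Adv}; 2:vriastaip {Adj,Det}; 3:staabreet {Adj,Adv}; 4:vriastaip {Adj,Det}; 5:prambia {Adv}; 6:vrutoum {Det}; 7:thustoulm {Adj}; 8:prambia {Adv}.
There are 16 candidate sequences in total.
The sequences that satisfy every rule: Adv Adj Adv Det Adv Det Adj Adv; Adv Det Adj Det Adv Det Adj Adv; Adv Det Adv Adj Adv Det Adj Adv; Adv Det Adv Det Adv Det Adj Adv.
Count = 4.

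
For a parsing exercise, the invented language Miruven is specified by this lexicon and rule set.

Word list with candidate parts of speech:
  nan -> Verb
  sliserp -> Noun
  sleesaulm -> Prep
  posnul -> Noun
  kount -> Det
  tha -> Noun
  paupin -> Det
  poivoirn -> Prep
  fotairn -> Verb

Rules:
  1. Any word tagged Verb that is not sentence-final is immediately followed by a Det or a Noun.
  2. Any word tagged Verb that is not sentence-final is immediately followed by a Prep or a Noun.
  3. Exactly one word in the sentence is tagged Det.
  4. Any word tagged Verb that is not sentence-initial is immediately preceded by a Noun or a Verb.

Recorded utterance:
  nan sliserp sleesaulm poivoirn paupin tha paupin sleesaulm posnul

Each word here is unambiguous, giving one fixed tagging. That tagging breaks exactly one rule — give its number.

Fixed tagging: Verb Noun Prep Prep Det Noun Det Prep Noun.
Applying the rules: R1 holds, R2 holds, R3 violated, R4 holds.
Only rule 3 fails.

3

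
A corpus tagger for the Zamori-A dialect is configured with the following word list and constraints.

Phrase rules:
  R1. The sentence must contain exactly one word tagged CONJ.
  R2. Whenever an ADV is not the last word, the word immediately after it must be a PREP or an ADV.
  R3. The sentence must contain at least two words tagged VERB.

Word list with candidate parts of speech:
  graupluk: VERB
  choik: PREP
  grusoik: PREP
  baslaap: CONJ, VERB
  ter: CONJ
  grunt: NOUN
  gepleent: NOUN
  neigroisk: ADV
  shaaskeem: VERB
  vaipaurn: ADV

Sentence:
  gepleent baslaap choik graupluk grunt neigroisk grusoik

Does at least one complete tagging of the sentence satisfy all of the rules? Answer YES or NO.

NO

Candidates per position — 1:gepleent {NOUN}; 2:baslaap {CONJ,VERB}; 3:choik {PREP}; 4:graupluk {VERB}; 5:grunt {NOUN}; 6:neigroisk {ADV}; 7:grusoik {PREP}.
Every candidate sequence violates at least one rule; no consistent tagging exists.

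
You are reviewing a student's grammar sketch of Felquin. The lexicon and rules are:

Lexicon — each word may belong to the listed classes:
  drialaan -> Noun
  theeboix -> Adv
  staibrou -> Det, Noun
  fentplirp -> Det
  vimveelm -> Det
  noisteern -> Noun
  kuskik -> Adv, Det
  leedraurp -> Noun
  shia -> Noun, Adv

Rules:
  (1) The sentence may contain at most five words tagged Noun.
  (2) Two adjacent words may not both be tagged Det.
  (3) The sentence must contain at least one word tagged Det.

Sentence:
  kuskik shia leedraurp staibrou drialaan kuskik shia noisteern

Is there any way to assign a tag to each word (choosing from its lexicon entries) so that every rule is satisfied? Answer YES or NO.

Candidates per position — 1:kuskik {Adv,Det}; 2:shia {Noun,Adv}; 3:leedraurp {Noun}; 4:staibrou {Det,Noun}; 5:drialaan {Noun}; 6:kuskik {Adv,Det}; 7:shia {Noun,Adv}; 8:noisteern {Noun}.
One satisfying assignment: Det Noun Noun Noun Noun Adv Adv Noun.
Check: rule 1 ok; rule 2 ok; rule 3 ok.

YES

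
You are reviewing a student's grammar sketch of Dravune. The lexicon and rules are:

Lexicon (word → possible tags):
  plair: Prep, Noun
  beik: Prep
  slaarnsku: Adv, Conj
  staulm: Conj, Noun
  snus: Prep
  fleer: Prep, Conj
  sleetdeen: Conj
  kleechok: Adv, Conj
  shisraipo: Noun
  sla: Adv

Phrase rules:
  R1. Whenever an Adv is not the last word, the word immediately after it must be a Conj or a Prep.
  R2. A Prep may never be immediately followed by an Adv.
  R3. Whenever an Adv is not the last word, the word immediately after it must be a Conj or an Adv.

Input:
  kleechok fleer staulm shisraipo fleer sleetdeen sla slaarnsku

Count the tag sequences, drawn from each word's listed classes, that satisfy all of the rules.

12

Candidates per position — 1:kleechok {Adv,Conj}; 2:fleer {Prep,Conj}; 3:staulm {Conj,Noun}; 4:shisraipo {Noun}; 5:fleer {Prep,Conj}; 6:sleetdeen {Conj}; 7:sla {Adv}; 8:slaarnsku {Adv,Conj}.
There are 32 candidate sequences in total.
Checking each against the rules leaves 12 sequences.
Count = 12.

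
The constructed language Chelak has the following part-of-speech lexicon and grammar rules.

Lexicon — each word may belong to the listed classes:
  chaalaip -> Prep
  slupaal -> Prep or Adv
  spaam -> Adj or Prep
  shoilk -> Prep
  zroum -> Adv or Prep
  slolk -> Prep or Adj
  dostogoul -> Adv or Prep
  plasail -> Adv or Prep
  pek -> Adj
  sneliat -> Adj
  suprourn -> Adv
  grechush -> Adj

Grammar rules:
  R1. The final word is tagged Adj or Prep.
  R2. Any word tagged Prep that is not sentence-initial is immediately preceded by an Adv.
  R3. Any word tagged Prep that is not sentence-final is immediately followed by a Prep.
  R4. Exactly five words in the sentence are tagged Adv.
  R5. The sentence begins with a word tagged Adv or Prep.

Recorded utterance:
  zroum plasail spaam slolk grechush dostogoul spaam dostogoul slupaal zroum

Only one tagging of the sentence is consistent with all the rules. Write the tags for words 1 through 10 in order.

Candidates per position — 1:zroum {Adv,Prep}; 2:plasail {Adv,Prep}; 3:spaam {Adj,Prep}; 4:slolk {Prep,Adj}; 5:grechush {Adj}; 6:dostogoul {Adv,Prep}; 7:spaam {Adj,Prep}; 8:dostogoul {Adv,Prep}; 9:slupaal {Prep,Adv}; 10:zroum {Adv,Prep}.
Position 1: Prep is ruled out by rule 3; that leaves Adv.
Position 2: Prep is ruled out by rule 3; that leaves Adv.
Position 3: Prep is ruled out by rule 3; that leaves Adj.
Position 4: Prep is ruled out by rule 2; that leaves Adj.
Position 6: Prep is ruled out by rule 2; that leaves Adv.
Position 8: Prep is ruled out by rule 2; that leaves Adv.
Position 10: Adv is ruled out by rule 1; that leaves Prep.
Position 7: Prep is ruled out by rule 3; that leaves Adj.
Position 9: Prep is ruled out by rule 2; that leaves Adv.
So the tagging must be: Adv Adv Adj Adj Adj Adv Adj Adv Adv Prep.
Verifying each rule — rule 1 holds; rule 2 holds; rule 3 holds; rule 4 holds; rule 5 holds.

Adv Adv Adj Adj Adj Adv Adj Adv Adv Prep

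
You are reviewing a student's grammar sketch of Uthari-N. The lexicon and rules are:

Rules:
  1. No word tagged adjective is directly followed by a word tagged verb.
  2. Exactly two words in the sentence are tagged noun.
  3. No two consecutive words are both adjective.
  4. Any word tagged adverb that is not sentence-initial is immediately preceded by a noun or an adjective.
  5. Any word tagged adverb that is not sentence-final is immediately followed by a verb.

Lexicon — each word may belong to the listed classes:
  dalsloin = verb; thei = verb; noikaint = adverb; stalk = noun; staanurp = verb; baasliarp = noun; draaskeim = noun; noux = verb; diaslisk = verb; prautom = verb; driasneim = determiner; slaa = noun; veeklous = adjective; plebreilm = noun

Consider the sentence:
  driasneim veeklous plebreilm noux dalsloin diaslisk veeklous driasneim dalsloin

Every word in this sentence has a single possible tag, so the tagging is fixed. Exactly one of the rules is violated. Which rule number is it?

2

Fixed tagging: determiner adjective noun verb verb verb adjective determiner verb.
Rule check: R1 ✓, R2 ✗, R3 ✓, R4 ✓, R5 ✓.
Only rule 2 fails.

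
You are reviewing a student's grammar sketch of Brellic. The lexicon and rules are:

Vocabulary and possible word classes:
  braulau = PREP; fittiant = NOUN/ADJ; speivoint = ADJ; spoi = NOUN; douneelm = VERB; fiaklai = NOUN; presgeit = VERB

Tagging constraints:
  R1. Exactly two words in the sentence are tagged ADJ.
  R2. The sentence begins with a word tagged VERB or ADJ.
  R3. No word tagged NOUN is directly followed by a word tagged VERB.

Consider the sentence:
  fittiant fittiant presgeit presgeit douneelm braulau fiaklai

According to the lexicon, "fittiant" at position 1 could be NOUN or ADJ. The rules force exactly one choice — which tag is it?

ADJ

Candidates per position — 1:fittiant {NOUN,ADJ}; 2:fittiant {NOUN,ADJ}; 3:presgeit {VERB}; 4:presgeit {VERB}; 5:douneelm {VERB}; 6:braulau {PREP}; 7:fiaklai {NOUN}.
Position 1: tagging it NOUN would leave rule 1 unsatisfiable, so it must be ADJ.
Position 2: tagging it NOUN would leave rule 1 unsatisfiable, so it must be ADJ.
The only consistent sequence is: ADJ ADJ VERB VERB VERB PREP NOUN.
Checking: rule 1 ok; rule 2 ok; rule 3 ok.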